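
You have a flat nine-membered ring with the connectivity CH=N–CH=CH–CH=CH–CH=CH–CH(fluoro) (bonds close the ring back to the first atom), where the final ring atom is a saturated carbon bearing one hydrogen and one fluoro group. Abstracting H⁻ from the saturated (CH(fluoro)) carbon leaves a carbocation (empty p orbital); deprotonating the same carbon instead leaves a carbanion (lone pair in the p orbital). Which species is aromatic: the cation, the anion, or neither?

In both ions every ring atom is sp² and contributes a p orbital, so both rings are fully conjugated.
Cation: 4 × 2 + 0 = 8 π electrons → 4(2), antiaromatic.
Anion: 4 × 2 + 2 = 10 π electrons → 4(2)+2, aromatic.

The anion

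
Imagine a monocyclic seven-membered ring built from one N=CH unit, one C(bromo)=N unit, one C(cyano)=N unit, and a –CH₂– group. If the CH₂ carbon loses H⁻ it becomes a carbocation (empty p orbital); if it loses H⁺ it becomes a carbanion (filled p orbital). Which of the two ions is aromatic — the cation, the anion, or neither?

Both ions have a continuous loop of p orbitals — each ring atom is sp².
Cation: 3 × 2 + 0 = 6 π electrons → 4(1)+2, aromatic.
Anion: 3 × 2 + 2 = 8 π electrons → 4(2), antiaromatic.

The cation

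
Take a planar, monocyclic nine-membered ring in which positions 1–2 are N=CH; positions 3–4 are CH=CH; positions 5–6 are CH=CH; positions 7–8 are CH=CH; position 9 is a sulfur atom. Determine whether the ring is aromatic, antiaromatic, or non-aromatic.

Check conjugation: the double-bond atoms are sp², each contributing one p electron; each sp² =N– keeps its lone pair in-plane and puts one electron into the π system; the sulfur donates one lone pair from its p orbital — every position has a p orbital, so the cyclic π system is continuous.
Tallying contributions gives 4 × 2 = 8 from the double-bond units + 2 from the S atom = 10.
10 = 4(2) + 2, which satisfies Hückel's 4n+2 rule.

Aromatic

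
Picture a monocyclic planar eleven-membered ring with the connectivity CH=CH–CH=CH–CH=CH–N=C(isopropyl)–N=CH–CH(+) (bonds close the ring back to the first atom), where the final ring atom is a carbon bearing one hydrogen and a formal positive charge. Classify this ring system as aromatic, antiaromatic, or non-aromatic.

All ring atoms are sp² and supply a p orbital to the ring (the double-bond atoms are sp², each contributing one p electron; each sp² =N– keeps its lone pair in-plane and puts one electron into the π system; the carbocation has an empty p orbital); the conjugation is uninterrupted.
Counting π electrons: 5 × 2 = 10 from the double-bond units + 0 from the CH(+) atom = 10.
With 10 π electrons (n = 2), the Hückel 4n+2 condition holds.

Aromatic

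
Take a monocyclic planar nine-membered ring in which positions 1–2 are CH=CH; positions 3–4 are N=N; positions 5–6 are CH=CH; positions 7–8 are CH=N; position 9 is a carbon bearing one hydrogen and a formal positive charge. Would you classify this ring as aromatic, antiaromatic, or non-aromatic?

Every ring atom contributes a p orbital perpendicular to the ring (the double-bond atoms are sp², each contributing one p electron; each sp² =N– keeps its lone pair in-plane and puts one electron into the π system; the carbocation has an empty p orbital), so the π system is cyclic and fully conjugated.
Adding the contributions, 4 × 2 = 8 from the double-bond units + 0 from the CH(+) atom = 8.
With 8 = 4·2 π electrons, Hückel's rule classifies the planar ring as antiaromatic.

Antiaromatic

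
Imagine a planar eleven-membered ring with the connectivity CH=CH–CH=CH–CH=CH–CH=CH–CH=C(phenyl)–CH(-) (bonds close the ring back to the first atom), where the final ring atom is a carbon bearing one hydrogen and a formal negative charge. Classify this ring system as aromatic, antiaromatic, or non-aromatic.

Antiaromatic

Every ring atom contributes a p orbital perpendicular to the ring (each doubly-bonded ring atom is sp² with one p-orbital electron; the carbanion's lone pair occupies the p orbital), so the π system is cyclic and fully conjugated.
Counting π electrons: 5 × 2 = 10 from the double-bond units + 2 from the CH(-) atom = 12.
With 12 = 4·3 π electrons, Hückel's rule classifies the planar ring as antiaromatic.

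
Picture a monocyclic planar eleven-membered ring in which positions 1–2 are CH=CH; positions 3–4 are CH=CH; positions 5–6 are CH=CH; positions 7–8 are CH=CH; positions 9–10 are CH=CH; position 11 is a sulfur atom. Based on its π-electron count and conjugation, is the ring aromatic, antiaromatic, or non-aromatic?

The p orbitals form a continuous loop: the double-bond atoms are sp², each contributing one p electron; the sulfur donates one lone pair from its p orbital. The ring is fully conjugated.
Tallying contributions gives 5 × 2 = 10 from the double-bond units + 2 from the S atom = 12.
12 = 4(3); a planar, fully conjugated 4n system is antiaromatic.

Antiaromatic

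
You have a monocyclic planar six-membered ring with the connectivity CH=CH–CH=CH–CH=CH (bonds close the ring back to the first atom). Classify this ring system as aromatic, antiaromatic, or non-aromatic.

Aromatic

Check conjugation: the double-bond atoms are sp², each contributing one p electron — every position has a p orbital, so the cyclic π system is continuous.
Tallying contributions gives 3 × 2 = 6 from the 3 double-bond units.
Since 6 = 4·1 + 2, the ring meets the 4n+2 criterion.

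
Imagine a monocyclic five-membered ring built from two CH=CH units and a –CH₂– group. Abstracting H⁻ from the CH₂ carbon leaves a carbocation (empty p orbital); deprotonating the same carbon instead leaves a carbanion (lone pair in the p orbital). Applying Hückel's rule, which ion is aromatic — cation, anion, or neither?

Both ions have a continuous loop of p orbitals — each ring atom is sp².
Cation: 2 × 2 + 0 = 4 π electrons → 4(1), antiaromatic.
Anion: 2 × 2 + 2 = 6 π electrons → 4(1)+2, aromatic.

The anion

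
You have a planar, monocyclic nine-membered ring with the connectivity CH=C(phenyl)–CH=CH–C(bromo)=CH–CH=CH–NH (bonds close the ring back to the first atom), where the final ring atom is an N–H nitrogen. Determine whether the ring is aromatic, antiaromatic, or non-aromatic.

Every ring atom contributes a p orbital perpendicular to the ring (each doubly-bonded ring atom is sp² with one p-orbital electron; the pyrrole-type nitrogen donates its lone pair from the p orbital), so the π system is cyclic and fully conjugated.
Tallying contributions gives 4 × 2 = 8 from the double-bond units + 2 from the NH atom = 10.
With 10 π electrons (n = 2), the Hückel 4n+2 condition holds.

Aromatic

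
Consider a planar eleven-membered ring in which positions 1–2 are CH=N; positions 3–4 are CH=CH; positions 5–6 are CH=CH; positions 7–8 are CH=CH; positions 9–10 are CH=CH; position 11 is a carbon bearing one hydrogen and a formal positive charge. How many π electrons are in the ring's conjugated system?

10

Every ring atom contributes a p orbital perpendicular to the ring (each doubly-bonded ring atom is sp² with one p-orbital electron; each sp² =N– keeps its lone pair in-plane and puts one electron into the π system; the carbocation has an empty p orbital), so the π system is cyclic and fully conjugated.
Adding the contributions, 5 × 2 = 10 from the double-bond units + 0 from the CH(+) atom = 10.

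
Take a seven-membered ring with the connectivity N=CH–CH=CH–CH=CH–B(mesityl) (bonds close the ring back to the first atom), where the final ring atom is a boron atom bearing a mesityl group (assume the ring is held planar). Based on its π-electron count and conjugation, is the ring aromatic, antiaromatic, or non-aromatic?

The p orbitals form a continuous loop: the double-bond atoms are sp², each contributing one p electron; each =N– nitrogen is pyridine-type (lone pair in the sp² plane, one electron in the p orbital); the boron has an empty p orbital. The ring is fully conjugated.
Adding the contributions, 3 × 2 = 6 from the double-bond units + 0 from the B(mesityl) atom = 6.
That gives a 4n+2 count (6, n = 1).

Aromatic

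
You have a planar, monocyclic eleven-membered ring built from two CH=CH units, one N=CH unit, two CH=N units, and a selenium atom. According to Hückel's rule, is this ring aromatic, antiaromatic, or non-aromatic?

Antiaromatic

All ring atoms are sp² and supply a p orbital to the ring (each doubly-bonded ring atom is sp² with one p-orbital electron; each sp² =N– keeps its lone pair in-plane and puts one electron into the π system; the selenium donates one lone pair from its p orbital); the conjugation is uninterrupted.
Counting π electrons: 5 × 2 = 10 from the double-bond units + 2 from the Se atom = 12.
A 4n π count (12, n = 3) in a planar conjugated ring means antiaromatic.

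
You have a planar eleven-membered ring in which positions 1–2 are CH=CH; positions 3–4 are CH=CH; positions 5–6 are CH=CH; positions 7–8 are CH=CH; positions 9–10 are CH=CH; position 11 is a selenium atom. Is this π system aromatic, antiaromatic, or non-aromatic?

Antiaromatic

All ring atoms are sp² and supply a p orbital to the ring (every atom in a ring double bond is sp² and brings one electron to the p orbital; the selenium donates one lone pair from its p orbital); the conjugation is uninterrupted.
Tallying contributions gives 5 × 2 = 10 from the double-bond units + 2 from the Se atom = 12.
A 4n π count (12, n = 3) in a planar conjugated ring means antiaromatic.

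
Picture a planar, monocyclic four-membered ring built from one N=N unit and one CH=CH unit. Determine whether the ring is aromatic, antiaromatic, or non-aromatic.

Antiaromatic

All ring atoms are sp² and supply a p orbital to the ring (every atom in a ring double bond is sp² and brings one electron to the p orbital; each sp² =N– keeps its lone pair in-plane and puts one electron into the π system); the conjugation is uninterrupted.
π-electron count: 2 × 2 = 4 from the 2 double-bond units.
4 = 4(1); a planar, fully conjugated 4n system is antiaromatic.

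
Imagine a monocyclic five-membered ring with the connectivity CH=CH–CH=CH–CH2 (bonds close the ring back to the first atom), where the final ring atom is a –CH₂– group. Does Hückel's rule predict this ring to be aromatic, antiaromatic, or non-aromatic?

The CH2 carbon is saturated: the tetrahedral CH₂ carbon is sp³ and has no p orbital in the ring π system. Conjugation is not continuous around the ring.
A ring that is not fully conjugated cannot be aromatic or antiaromatic regardless of its π-electron count.

Non-aromatic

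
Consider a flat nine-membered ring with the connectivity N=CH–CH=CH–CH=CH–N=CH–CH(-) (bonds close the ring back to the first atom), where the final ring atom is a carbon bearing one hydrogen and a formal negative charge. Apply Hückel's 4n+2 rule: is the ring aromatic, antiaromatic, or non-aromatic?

All ring atoms are sp² and supply a p orbital to the ring (the double-bond atoms are sp², each contributing one p electron; the doubly-bonded nitrogens are pyridine-type — their lone pairs lie in the ring plane, leaving one electron in the p orbital; the carbanion's lone pair occupies the p orbital); the conjugation is uninterrupted.
π-electron count: 4 × 2 = 8 from the double-bond units + 2 from the CH(-) atom = 10.
That gives a 4n+2 count (10, n = 2).

Aromatic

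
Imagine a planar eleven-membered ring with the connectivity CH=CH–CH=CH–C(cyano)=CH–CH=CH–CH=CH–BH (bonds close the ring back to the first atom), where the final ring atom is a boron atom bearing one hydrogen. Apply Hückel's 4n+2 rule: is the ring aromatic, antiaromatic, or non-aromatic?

Aromatic

Every ring atom contributes a p orbital perpendicular to the ring (each doubly-bonded ring atom is sp² with one p-orbital electron; the boron has an empty p orbital), so the π system is cyclic and fully conjugated.
Tallying contributions gives 5 × 2 = 10 from the double-bond units + 0 from the BH atom = 10.
With 10 π electrons (n = 2), the Hückel 4n+2 condition holds.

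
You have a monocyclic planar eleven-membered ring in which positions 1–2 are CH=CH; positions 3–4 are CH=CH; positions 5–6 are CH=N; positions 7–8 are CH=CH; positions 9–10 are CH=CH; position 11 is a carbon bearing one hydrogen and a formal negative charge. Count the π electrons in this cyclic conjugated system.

12

The p orbitals form a continuous loop: each doubly-bonded ring atom is sp² with one p-orbital electron; each sp² =N– keeps its lone pair in-plane and puts one electron into the π system; the carbanion's lone pair occupies the p orbital. The ring is fully conjugated.
π-electron count: 5 × 2 = 10 from the double-bond units + 2 from the CH(-) atom = 12.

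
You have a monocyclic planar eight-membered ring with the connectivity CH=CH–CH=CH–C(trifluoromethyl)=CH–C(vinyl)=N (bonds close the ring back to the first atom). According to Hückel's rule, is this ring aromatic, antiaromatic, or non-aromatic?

Antiaromatic

Every ring atom contributes a p orbital perpendicular to the ring (each doubly-bonded ring atom is sp² with one p-orbital electron; the doubly-bonded nitrogens are pyridine-type — their lone pairs lie in the ring plane, leaving one electron in the p orbital), so the π system is cyclic and fully conjugated.
Tallying contributions gives 4 × 2 = 8 from the 4 double-bond units.
8 = 4(2); a planar, fully conjugated 4n system is antiaromatic.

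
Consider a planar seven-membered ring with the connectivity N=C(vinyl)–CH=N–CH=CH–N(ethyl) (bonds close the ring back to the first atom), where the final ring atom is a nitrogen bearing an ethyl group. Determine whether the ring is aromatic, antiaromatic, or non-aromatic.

Antiaromatic

The p orbitals form a continuous loop: every atom in a ring double bond is sp² and brings one electron to the p orbital; each =N– nitrogen is pyridine-type (lone pair in the sp² plane, one electron in the p orbital); the pyrrole-type nitrogen donates its lone pair from the p orbital. The ring is fully conjugated.
Counting π electrons: 3 × 2 = 6 from the double-bond units + 2 from the N(ethyl) atom = 8.
A 4n π count (8, n = 2) in a planar conjugated ring means antiaromatic.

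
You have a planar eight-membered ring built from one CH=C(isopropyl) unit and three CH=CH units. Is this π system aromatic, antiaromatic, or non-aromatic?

Every ring atom contributes a p orbital perpendicular to the ring (each doubly-bonded ring atom is sp² with one p-orbital electron), so the π system is cyclic and fully conjugated.
Counting π electrons: 4 × 2 = 8 from the 4 double-bond units.
8 = 4(2); a planar, fully conjugated 4n system is antiaromatic.

Antiaromatic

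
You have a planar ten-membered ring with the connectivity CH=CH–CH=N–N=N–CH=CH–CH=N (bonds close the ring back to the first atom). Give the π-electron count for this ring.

10

The p orbitals form a continuous loop: each doubly-bonded ring atom is sp² with one p-orbital electron; each =N– nitrogen is pyridine-type (lone pair in the sp² plane, one electron in the p orbital). The ring is fully conjugated.
Adding the contributions, 5 × 2 = 10 from the 5 double-bond units.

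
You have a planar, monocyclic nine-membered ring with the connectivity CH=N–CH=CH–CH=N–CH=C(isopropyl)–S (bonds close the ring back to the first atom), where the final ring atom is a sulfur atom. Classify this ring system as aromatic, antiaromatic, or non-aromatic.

Aromatic

All ring atoms are sp² and supply a p orbital to the ring (the double-bond atoms are sp², each contributing one p electron; the doubly-bonded nitrogens are pyridine-type — their lone pairs lie in the ring plane, leaving one electron in the p orbital; the sulfur donates one lone pair from its p orbital); the conjugation is uninterrupted.
Adding the contributions, 4 × 2 = 8 from the double-bond units + 2 from the S atom = 10.
That gives a 4n+2 count (10, n = 2).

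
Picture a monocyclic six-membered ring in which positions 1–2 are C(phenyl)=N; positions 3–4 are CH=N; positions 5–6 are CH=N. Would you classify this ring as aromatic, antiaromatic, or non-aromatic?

Aromatic

All ring atoms are sp² and supply a p orbital to the ring (the double-bond atoms are sp², each contributing one p electron; the doubly-bonded nitrogens are pyridine-type — their lone pairs lie in the ring plane, leaving one electron in the p orbital); the conjugation is uninterrupted.
Counting π electrons: 3 × 2 = 6 from the 3 double-bond units.
That gives a 4n+2 count (6, n = 1).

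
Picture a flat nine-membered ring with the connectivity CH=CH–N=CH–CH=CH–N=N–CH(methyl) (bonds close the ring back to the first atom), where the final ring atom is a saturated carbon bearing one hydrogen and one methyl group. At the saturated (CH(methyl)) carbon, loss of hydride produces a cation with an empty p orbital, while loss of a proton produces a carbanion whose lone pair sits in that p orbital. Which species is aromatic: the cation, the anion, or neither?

The anion

Both ions have a continuous loop of p orbitals — each ring atom is sp².
Cation: 4 × 2 + 0 = 8 π electrons → 4(2), antiaromatic.
Anion: 4 × 2 + 2 = 10 π electrons → 4(2)+2, aromatic.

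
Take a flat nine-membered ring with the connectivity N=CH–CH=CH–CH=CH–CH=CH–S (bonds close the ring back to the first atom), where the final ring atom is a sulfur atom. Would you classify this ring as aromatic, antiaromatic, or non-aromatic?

Aromatic

Check conjugation: every atom in a ring double bond is sp² and brings one electron to the p orbital; the doubly-bonded nitrogens are pyridine-type — their lone pairs lie in the ring plane, leaving one electron in the p orbital; the sulfur donates one lone pair from its p orbital — every position has a p orbital, so the cyclic π system is continuous.
Counting π electrons: 4 × 2 = 8 from the double-bond units + 2 from the S atom = 10.
10 = 4(2) + 2, which satisfies Hückel's 4n+2 rule.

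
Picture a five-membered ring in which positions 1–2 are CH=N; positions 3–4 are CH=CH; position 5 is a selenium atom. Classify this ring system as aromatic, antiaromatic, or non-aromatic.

Check conjugation: each doubly-bonded ring atom is sp² with one p-orbital electron; each =N– nitrogen is pyridine-type (lone pair in the sp² plane, one electron in the p orbital); the selenium donates one lone pair from its p orbital — every position has a p orbital, so the cyclic π system is continuous.
Adding the contributions, 2 × 2 = 4 from the double-bond units + 2 from the Se atom = 6.
With 6 π electrons (n = 1), the Hückel 4n+2 condition holds.

Aromatic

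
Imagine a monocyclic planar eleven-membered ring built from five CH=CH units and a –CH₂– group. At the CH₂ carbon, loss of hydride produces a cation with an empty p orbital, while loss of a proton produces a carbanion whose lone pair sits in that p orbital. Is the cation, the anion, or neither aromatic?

In either ion the ring is fully conjugated: every atom, including the new sp² carbon, supplies a p orbital.
Cation: 5 × 2 + 0 = 10 π electrons → 4(2)+2, aromatic.
Anion: 5 × 2 + 2 = 12 π electrons → 4(3), antiaromatic.

The cation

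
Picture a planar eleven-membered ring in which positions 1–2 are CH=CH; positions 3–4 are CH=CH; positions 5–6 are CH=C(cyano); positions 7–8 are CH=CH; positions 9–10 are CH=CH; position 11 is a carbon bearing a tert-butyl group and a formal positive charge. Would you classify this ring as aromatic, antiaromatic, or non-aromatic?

Aromatic

Every ring atom contributes a p orbital perpendicular to the ring (each doubly-bonded ring atom is sp² with one p-orbital electron; the carbocation has an empty p orbital), so the π system is cyclic and fully conjugated.
π-electron count: 5 × 2 = 10 from the double-bond units + 0 from the C(tert-butyl)(+) atom = 10.
10 = 4(2) + 2, which satisfies Hückel's 4n+2 rule.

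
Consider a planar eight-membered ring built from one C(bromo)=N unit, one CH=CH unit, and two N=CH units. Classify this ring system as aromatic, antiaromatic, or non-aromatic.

The p orbitals form a continuous loop: every atom in a ring double bond is sp² and brings one electron to the p orbital; each sp² =N– keeps its lone pair in-plane and puts one electron into the π system. The ring is fully conjugated.
Adding the contributions, 4 × 2 = 8 from the 4 double-bond units.
With 8 = 4·2 π electrons, Hückel's rule classifies the planar ring as antiaromatic.

Antiaromatic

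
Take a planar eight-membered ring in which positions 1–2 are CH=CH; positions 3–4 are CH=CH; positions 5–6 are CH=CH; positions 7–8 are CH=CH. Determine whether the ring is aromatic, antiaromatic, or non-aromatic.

All ring atoms are sp² and supply a p orbital to the ring (every atom in a ring double bond is sp² and brings one electron to the p orbital); the conjugation is uninterrupted.
Tallying contributions gives 4 × 2 = 8 from the 4 double-bond units.
8 = 4(2); a planar, fully conjugated 4n system is antiaromatic.

Antiaromatic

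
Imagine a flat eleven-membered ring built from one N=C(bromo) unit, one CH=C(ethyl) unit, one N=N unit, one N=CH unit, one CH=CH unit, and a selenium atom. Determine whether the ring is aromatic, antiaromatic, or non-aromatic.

All ring atoms are sp² and supply a p orbital to the ring (every atom in a ring double bond is sp² and brings one electron to the p orbital; each sp² =N– keeps its lone pair in-plane and puts one electron into the π system; the selenium donates one lone pair from its p orbital); the conjugation is uninterrupted.
Adding the contributions, 5 × 2 = 10 from the double-bond units + 2 from the Se atom = 12.
12 is a 4n count (n = 3), so the planar conjugated ring is antiaromatic.

Antiaromatic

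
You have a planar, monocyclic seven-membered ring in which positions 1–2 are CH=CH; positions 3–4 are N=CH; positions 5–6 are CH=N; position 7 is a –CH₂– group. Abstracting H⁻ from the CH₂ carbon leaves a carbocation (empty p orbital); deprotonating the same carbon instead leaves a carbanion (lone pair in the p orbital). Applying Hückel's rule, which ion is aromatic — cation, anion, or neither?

In both ions every ring atom is sp² and contributes a p orbital, so both rings are fully conjugated.
Cation: 3 × 2 + 0 = 6 π electrons → 4(1)+2, aromatic.
Anion: 3 × 2 + 2 = 8 π electrons → 4(2), antiaromatic.

The cation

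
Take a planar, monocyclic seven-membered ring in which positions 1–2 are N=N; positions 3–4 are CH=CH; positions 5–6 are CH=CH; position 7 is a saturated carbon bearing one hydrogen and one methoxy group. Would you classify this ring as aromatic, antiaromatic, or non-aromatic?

At the CH(methoxy) position, that saturated carbon is sp³ and has no p orbital in the ring π system; the ring's p-orbital overlap is broken there.
A ring that is not fully conjugated cannot be aromatic or antiaromatic regardless of its π-electron count.

Non-aromatic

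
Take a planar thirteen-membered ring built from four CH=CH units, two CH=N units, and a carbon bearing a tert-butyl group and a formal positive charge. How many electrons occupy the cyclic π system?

12

The p orbitals form a continuous loop: each doubly-bonded ring atom is sp² with one p-orbital electron; each sp² =N– keeps its lone pair in-plane and puts one electron into the π system; the carbocation has an empty p orbital. The ring is fully conjugated.
Tallying contributions gives 6 × 2 = 12 from the double-bond units + 0 from the C(tert-butyl)(+) atom = 12.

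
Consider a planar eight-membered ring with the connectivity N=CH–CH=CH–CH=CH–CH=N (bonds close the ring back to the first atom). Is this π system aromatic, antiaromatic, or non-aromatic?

Antiaromatic

Every ring atom contributes a p orbital perpendicular to the ring (the double-bond atoms are sp², each contributing one p electron; each =N– nitrogen is pyridine-type (lone pair in the sp² plane, one electron in the p orbital)), so the π system is cyclic and fully conjugated.
Tallying contributions gives 4 × 2 = 8 from the 4 double-bond units.
A 4n π count (8, n = 2) in a planar conjugated ring means antiaromatic.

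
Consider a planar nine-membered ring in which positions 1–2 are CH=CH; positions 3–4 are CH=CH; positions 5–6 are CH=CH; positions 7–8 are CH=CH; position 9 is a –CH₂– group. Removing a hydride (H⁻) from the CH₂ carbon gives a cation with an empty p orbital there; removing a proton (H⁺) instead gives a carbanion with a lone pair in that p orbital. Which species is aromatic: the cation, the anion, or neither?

The anion

In both ions every ring atom is sp² and contributes a p orbital, so both rings are fully conjugated.
Cation: 4 × 2 + 0 = 8 π electrons → 4(2), antiaromatic.
Anion: 4 × 2 + 2 = 10 π electrons → 4(2)+2, aromatic.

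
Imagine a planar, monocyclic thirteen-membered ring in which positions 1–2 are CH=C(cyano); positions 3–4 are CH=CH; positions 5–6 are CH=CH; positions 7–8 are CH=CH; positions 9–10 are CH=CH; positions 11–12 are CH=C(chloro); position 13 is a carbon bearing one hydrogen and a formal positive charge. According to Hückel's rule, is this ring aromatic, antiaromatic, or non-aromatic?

Antiaromatic

The p orbitals form a continuous loop: every atom in a ring double bond is sp² and brings one electron to the p orbital; the carbocation has an empty p orbital. The ring is fully conjugated.
Counting π electrons: 6 × 2 = 12 from the double-bond units + 0 from the CH(+) atom = 12.
A 4n π count (12, n = 3) in a planar conjugated ring means antiaromatic.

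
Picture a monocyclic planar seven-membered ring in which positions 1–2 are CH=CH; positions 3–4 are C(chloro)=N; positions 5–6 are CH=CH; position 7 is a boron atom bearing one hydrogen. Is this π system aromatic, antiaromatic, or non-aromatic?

Every ring atom contributes a p orbital perpendicular to the ring (the double-bond atoms are sp², each contributing one p electron; each sp² =N– keeps its lone pair in-plane and puts one electron into the π system; the boron has an empty p orbital), so the π system is cyclic and fully conjugated.
Counting π electrons: 3 × 2 = 6 from the double-bond units + 0 from the BH atom = 6.
With 6 π electrons (n = 1), the Hückel 4n+2 condition holds.

Aromatic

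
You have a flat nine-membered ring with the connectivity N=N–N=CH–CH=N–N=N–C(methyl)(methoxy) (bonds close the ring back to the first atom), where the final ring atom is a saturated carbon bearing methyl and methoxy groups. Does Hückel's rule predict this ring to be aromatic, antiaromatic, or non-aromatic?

Non-aromatic

The C(methyl)(methoxy) carbon is saturated: that saturated carbon is sp³ and has no p orbital in the ring π system. Conjugation is not continuous around the ring.
Hückel's rule only applies to fully conjugated rings, so this one is simply non-aromatic.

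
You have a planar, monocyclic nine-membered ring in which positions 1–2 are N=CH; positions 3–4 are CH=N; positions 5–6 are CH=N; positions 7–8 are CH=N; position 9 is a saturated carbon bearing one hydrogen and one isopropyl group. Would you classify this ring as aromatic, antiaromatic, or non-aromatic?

Non-aromatic

The CH(isopropyl) carbon is saturated: that saturated carbon is sp³ and has no p orbital in the ring π system. Conjugation is not continuous around the ring.
Broken conjugation rules out both aromaticity and antiaromaticity.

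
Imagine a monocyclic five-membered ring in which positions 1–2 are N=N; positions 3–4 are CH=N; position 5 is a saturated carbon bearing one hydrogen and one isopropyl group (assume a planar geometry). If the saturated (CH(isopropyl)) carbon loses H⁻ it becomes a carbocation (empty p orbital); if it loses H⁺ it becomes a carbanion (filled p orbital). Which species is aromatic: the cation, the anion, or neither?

The anion

Once that carbon is sp², every ring atom has a p orbital and both ions are fully conjugated.
Cation: 2 × 2 + 0 = 4 π electrons → 4(1), antiaromatic.
Anion: 2 × 2 + 2 = 6 π electrons → 4(1)+2, aromatic.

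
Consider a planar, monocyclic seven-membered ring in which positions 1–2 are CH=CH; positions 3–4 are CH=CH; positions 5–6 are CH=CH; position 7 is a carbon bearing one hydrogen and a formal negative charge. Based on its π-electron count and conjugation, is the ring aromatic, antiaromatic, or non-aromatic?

Antiaromatic

All ring atoms are sp² and supply a p orbital to the ring (every atom in a ring double bond is sp² and brings one electron to the p orbital; the carbanion's lone pair occupies the p orbital); the conjugation is uninterrupted.
Counting π electrons: 3 × 2 = 6 from the double-bond units + 2 from the CH(-) atom = 8.
8 is a 4n count (n = 2), so the planar conjugated ring is antiaromatic.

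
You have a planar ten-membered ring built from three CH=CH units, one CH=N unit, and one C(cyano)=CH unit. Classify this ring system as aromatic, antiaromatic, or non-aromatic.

Aromatic

All ring atoms are sp² and supply a p orbital to the ring (each doubly-bonded ring atom is sp² with one p-orbital electron; the doubly-bonded nitrogens are pyridine-type — their lone pairs lie in the ring plane, leaving one electron in the p orbital); the conjugation is uninterrupted.
π-electron count: 5 × 2 = 10 from the 5 double-bond units.
10 = 4(2) + 2, which satisfies Hückel's 4n+2 rule.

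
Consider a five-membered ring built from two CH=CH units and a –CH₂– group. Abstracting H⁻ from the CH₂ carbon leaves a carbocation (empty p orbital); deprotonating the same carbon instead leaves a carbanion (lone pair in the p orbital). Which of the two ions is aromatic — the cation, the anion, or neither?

In both ions every ring atom is sp² and contributes a p orbital, so both rings are fully conjugated.
Cation: 2 × 2 + 0 = 4 π electrons → 4(1), antiaromatic.
Anion: 2 × 2 + 2 = 6 π electrons → 4(1)+2, aromatic.

The anion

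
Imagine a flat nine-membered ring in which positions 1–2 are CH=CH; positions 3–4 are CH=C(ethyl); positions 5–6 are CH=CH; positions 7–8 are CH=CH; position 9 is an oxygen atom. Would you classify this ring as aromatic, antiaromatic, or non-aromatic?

The p orbitals form a continuous loop: every atom in a ring double bond is sp² and brings one electron to the p orbital; the oxygen donates one lone pair from its p orbital. The ring is fully conjugated.
π-electron count: 4 × 2 = 8 from the double-bond units + 2 from the O atom = 10.
With 10 π electrons (n = 2), the Hückel 4n+2 condition holds.

Aromatic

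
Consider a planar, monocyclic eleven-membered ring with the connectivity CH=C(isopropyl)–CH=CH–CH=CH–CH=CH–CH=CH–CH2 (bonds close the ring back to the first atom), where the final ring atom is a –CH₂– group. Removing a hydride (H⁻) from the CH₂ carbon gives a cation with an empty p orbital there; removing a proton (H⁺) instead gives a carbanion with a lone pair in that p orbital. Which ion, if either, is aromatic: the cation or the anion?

Once that carbon is sp², every ring atom has a p orbital and both ions are fully conjugated.
Cation: 5 × 2 + 0 = 10 π electrons → 4(2)+2, aromatic.
Anion: 5 × 2 + 2 = 12 π electrons → 4(3), antiaromatic.

The cation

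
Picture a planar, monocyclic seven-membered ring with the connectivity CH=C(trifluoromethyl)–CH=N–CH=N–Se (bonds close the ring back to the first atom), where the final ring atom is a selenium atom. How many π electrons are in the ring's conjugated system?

Check conjugation: the double-bond atoms are sp², each contributing one p electron; the doubly-bonded nitrogens are pyridine-type — their lone pairs lie in the ring plane, leaving one electron in the p orbital; the selenium donates one lone pair from its p orbital — every position has a p orbital, so the cyclic π system is continuous.
Tallying contributions gives 3 × 2 = 6 from the double-bond units + 2 from the Se atom = 8.

8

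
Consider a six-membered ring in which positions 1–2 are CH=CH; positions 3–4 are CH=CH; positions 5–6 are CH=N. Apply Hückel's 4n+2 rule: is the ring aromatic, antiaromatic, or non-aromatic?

The p orbitals form a continuous loop: the double-bond atoms are sp², each contributing one p electron; each sp² =N– keeps its lone pair in-plane and puts one electron into the π system. The ring is fully conjugated.
Tallying contributions gives 3 × 2 = 6 from the 3 double-bond units.
That gives a 4n+2 count (6, n = 1).

Aromatic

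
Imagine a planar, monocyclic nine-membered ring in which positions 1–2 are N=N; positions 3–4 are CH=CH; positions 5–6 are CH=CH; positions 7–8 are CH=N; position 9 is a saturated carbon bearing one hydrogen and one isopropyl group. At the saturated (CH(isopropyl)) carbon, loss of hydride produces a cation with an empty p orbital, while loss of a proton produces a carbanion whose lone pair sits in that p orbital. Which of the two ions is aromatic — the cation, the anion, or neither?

The anion

In either ion the ring is fully conjugated: every atom, including the new sp² carbon, supplies a p orbital.
Cation: 4 × 2 + 0 = 8 π electrons → 4(2), antiaromatic.
Anion: 4 × 2 + 2 = 10 π electrons → 4(2)+2, aromatic.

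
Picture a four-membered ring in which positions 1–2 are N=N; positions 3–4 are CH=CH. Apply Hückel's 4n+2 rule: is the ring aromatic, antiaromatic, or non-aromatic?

Every ring atom contributes a p orbital perpendicular to the ring (the double-bond atoms are sp², each contributing one p electron; the doubly-bonded nitrogens are pyridine-type — their lone pairs lie in the ring plane, leaving one electron in the p orbital), so the π system is cyclic and fully conjugated.
Tallying contributions gives 2 × 2 = 4 from the 2 double-bond units.
4 is a 4n count (n = 1), so the planar conjugated ring is antiaromatic.

Antiaromatic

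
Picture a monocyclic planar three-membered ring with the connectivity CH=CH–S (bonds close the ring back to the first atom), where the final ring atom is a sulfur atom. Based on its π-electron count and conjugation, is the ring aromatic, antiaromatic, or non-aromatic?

All ring atoms are sp² and supply a p orbital to the ring (each doubly-bonded ring atom is sp² with one p-orbital electron; the sulfur donates one lone pair from its p orbital); the conjugation is uninterrupted.
π-electron count: 1 × 2 = 2 from the double-bond unit + 2 from the S atom = 4.
4 is a 4n count (n = 1), so the planar conjugated ring is antiaromatic.

Antiaromatic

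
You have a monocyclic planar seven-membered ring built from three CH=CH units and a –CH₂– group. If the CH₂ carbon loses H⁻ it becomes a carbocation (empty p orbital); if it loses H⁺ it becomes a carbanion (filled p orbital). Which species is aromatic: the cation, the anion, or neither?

In both ions every ring atom is sp² and contributes a p orbital, so both rings are fully conjugated.
Cation: 3 × 2 + 0 = 6 π electrons → 4(1)+2, aromatic.
Anion: 3 × 2 + 2 = 8 π electrons → 4(2), antiaromatic.

The cation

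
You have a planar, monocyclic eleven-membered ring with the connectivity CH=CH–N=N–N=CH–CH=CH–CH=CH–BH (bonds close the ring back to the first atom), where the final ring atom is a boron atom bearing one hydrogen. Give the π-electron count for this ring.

All ring atoms are sp² and supply a p orbital to the ring (every atom in a ring double bond is sp² and brings one electron to the p orbital; each =N– nitrogen is pyridine-type (lone pair in the sp² plane, one electron in the p orbital); the boron has an empty p orbital); the conjugation is uninterrupted.
Tallying contributions gives 5 × 2 = 10 from the double-bond units + 0 from the BH atom = 10.

10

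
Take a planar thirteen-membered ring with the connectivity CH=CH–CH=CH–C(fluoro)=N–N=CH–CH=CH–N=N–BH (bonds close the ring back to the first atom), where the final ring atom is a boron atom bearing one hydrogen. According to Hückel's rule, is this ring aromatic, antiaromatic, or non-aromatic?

All ring atoms are sp² and supply a p orbital to the ring (every atom in a ring double bond is sp² and brings one electron to the p orbital; the doubly-bonded nitrogens are pyridine-type — their lone pairs lie in the ring plane, leaving one electron in the p orbital; the boron has an empty p orbital); the conjugation is uninterrupted.
Tallying contributions gives 6 × 2 = 12 from the double-bond units + 0 from the BH atom = 12.
With 12 = 4·3 π electrons, Hückel's rule classifies the planar ring as antiaromatic.

Antiaromatic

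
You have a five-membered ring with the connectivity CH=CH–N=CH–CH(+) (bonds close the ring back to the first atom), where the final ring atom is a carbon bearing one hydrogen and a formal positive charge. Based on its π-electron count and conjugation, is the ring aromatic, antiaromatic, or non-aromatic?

Antiaromatic

The p orbitals form a continuous loop: each doubly-bonded ring atom is sp² with one p-orbital electron; the doubly-bonded nitrogens are pyridine-type — their lone pairs lie in the ring plane, leaving one electron in the p orbital; the carbocation has an empty p orbital. The ring is fully conjugated.
π-electron count: 2 × 2 = 4 from the double-bond units + 0 from the CH(+) atom = 4.
A 4n π count (4, n = 1) in a planar conjugated ring means antiaromatic.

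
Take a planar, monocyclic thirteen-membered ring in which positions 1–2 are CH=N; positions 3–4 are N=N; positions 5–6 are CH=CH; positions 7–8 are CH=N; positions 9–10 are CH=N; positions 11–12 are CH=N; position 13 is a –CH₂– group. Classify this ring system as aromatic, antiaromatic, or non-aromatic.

Non-aromatic

At the CH2 position, the tetrahedral CH₂ carbon is sp³ and has no p orbital in the ring π system; the ring's p-orbital overlap is broken there.
A ring that is not fully conjugated cannot be aromatic or antiaromatic regardless of its π-electron count.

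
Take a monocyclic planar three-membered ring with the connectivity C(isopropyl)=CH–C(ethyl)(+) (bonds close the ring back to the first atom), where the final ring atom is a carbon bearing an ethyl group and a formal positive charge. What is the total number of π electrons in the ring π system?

The p orbitals form a continuous loop: each doubly-bonded ring atom is sp² with one p-orbital electron; the carbocation has an empty p orbital. The ring is fully conjugated.
π-electron count: 1 × 2 = 2 from the double-bond unit + 0 from the C(ethyl)(+) atom = 2.

2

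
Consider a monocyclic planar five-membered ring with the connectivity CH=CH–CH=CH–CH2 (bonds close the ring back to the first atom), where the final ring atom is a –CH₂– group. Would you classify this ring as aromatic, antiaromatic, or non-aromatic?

The CH2 position has four σ bonds — the tetrahedral CH₂ carbon is sp³ and has no p orbital in the ring π system — so the cyclic conjugation is interrupted.
Hückel's rule only applies to fully conjugated rings, so this one is simply non-aromatic.

Non-aromatic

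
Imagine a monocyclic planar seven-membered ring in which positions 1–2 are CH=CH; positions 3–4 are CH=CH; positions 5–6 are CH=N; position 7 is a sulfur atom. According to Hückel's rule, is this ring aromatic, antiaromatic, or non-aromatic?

Antiaromatic

All ring atoms are sp² and supply a p orbital to the ring (each doubly-bonded ring atom is sp² with one p-orbital electron; the doubly-bonded nitrogens are pyridine-type — their lone pairs lie in the ring plane, leaving one electron in the p orbital; the sulfur donates one lone pair from its p orbital); the conjugation is uninterrupted.
π-electron count: 3 × 2 = 6 from the double-bond units + 2 from the S atom = 8.
With 8 = 4·2 π electrons, Hückel's rule classifies the planar ring as antiaromatic.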